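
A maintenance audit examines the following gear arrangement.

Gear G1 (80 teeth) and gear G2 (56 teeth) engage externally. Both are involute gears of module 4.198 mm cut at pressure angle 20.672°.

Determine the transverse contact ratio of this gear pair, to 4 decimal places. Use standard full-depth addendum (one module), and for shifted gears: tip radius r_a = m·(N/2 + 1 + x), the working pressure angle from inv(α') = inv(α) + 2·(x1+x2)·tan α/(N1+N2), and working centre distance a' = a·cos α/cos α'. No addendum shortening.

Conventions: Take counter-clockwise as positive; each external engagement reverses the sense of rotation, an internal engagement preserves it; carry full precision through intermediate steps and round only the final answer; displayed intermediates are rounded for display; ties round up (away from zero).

recognized (one external pair, fixed centres): single-mesh tooth geometry, m = 4.198, N1 = 80, N2 = 56
base radii: r_b1 = 157.108749, r_b2 = 109.976125
tip radii: r_a1 = 172.118000, r_a2 = 121.742000
no profile shift: α' = α, a' = a
action lengths: √(r_a1²−r_b1²) = 70.295425, √(r_a2²−r_b2²) = 52.214620
base pitch p_b = π·m·cos α = 12.339292
CR = (70.295425 + 52.214620 − 285.464000·sin 20.67200°)/12.339292 = 1.761545
contact ratio ≈ 1.7615

1.7615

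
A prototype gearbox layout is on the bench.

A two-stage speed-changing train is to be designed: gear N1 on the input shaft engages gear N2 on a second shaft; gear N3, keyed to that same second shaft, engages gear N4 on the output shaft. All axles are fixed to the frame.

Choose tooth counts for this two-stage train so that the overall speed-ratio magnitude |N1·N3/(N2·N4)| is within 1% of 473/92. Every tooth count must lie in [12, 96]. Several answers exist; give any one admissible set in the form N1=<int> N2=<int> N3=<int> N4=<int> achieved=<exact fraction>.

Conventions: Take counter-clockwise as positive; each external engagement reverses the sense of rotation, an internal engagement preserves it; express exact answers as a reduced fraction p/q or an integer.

N1=33 N2=12 N3=43 N4=23 achieved=473/92

design class (target 473/92): fixed-axis compound train
target = 473/92 in lowest terms: an exact hit needs N1·N3 = k·473 and N2·N4 = k·92 for one integer k, every count in [12, 96]; additionally prefer no 1:1 stage (N1 ≠ N2, N3 ≠ N4)
k = 1…2: no 1:1-free in-range split of k·473 and k·92 into factor pairs; take k = 3
k = 3: N1·N3 = 1419 = 33·43, N2·N4 = 276 = 12·23
achieved = 33·43/(12·23) = 473/92; |achieved − target| = 0 ≤ 473/9200 ✓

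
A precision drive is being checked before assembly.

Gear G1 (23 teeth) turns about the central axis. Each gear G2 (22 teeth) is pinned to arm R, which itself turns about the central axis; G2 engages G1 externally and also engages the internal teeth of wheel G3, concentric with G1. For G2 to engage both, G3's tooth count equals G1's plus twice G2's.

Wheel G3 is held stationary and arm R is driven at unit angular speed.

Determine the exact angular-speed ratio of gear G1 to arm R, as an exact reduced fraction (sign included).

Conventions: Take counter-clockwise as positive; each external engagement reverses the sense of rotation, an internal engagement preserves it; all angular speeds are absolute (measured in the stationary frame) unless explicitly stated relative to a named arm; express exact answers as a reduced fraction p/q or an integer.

planetary set (23T centre, 22T on arm, 67T internal) — Willis relation
ring teeth: 23 + 2·22 = 67
23(ω_sun−ω_arm) = −67(ω_ring−ω_arm),  ω_ring = 0, ω_arm = 1
ω_sun = 1 − (67/23)(0−1) = 90/23
ω_out/ω_in = 90/23

90/23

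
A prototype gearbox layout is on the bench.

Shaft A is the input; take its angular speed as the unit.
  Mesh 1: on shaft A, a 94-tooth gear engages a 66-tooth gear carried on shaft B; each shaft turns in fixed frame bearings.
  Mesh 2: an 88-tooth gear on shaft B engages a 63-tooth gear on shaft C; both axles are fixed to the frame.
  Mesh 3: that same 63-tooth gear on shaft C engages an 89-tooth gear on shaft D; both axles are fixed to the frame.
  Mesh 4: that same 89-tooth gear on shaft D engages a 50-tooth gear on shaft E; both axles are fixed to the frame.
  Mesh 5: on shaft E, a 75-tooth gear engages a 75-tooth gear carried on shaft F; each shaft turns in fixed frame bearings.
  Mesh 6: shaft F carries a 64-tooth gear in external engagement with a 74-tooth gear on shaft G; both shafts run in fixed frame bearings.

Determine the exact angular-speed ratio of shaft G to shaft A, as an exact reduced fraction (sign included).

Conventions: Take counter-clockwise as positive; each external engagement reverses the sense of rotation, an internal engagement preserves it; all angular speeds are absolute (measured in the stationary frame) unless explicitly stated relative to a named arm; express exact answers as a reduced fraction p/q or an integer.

class = fixed-axis compound train [6 meshes; 6 ratios multiply, 6 sense flips]
mesh 1 [94T→66T]: running ratio 47/33, sense −
mesh 2 [88T→63T]: running ratio 376/189, sense +
mesh 3 [63T→89T]: running ratio 376/267, sense −
mesh 4 [89T→50T]: running ratio 188/75, sense +
mesh 5 [75T→75T]: running ratio 188/75, sense −
mesh 6 [64T→74T]: running ratio 6016/2775, sense +
ω_out/ω_in = 6016/2775

6016/2775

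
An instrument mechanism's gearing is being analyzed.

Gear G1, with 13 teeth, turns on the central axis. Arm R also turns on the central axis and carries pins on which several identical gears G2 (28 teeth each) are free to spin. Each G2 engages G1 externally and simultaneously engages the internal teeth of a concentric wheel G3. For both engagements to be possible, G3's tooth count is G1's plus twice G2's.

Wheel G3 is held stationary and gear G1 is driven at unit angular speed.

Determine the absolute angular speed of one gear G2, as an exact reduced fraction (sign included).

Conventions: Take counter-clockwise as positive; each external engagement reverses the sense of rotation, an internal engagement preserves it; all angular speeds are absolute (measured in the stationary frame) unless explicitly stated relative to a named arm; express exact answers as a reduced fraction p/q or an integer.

-13/56

topology: planetary set — G1 13T / G2 28T / G3 69T, arm = carrier (Willis)
ring teeth: 13 + 2·28 = 69
13(ω_sun−ω_arm) = −69(ω_ring−ω_arm),  ω_ring = 0, ω_sun = 1
13(1−ω_arm) = −69(0−ω_arm)  ⇒  82·ω_arm = 13  ⇒  ω_arm = 13/82
sun–planet mesh: 13·(1−13/82) = −28·(ω_p−ω_arm)  ⇒  ω_p−ω_arm = -897/2296
ω_p = 13/82 − 897/2296 = -13/56
exact speed ratio = -13/56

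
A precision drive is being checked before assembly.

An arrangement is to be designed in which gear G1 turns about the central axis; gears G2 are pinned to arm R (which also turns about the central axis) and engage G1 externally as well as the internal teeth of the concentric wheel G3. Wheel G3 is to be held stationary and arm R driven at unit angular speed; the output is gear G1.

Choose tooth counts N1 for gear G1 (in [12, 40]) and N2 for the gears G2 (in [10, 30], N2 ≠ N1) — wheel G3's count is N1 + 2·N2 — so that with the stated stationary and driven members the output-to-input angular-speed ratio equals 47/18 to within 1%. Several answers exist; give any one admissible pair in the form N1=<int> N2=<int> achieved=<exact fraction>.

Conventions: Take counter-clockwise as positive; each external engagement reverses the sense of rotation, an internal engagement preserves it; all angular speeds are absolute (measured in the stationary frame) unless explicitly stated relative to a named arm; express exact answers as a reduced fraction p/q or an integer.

class = planetary set [ratio 47/18 wanted; Willis about the carrier]
Willis with ω_ring = 0: ω_sun/ω_arm = (N1+N3)/N1; set equal to 47/18  ⇒  N3/N1 = 47/18 − 1 = 29/18
N3 = N1 + 2·N2  ⇒  N2/N1 = (N3/N1 − 1)/2 = (29/18 − 1)/2 = 11/36
smallest multiple with N1 ≥ 12 and N2 ≥ 10: k = 1  ⇒  N1 = 1·36 = 36, N2 = 1·11 = 11 (N1 ≤ 40, N2 ≤ 30, N2 ≠ N1 ✓), N3 = 36 + 2·11 = 58
check: (N1+N3)/N1 with N1 = 36, N3 = 58 gives 47/18; |achieved − target| = 0 ≤ 47/1800 ✓

N1=36 N2=11 achieved=47/18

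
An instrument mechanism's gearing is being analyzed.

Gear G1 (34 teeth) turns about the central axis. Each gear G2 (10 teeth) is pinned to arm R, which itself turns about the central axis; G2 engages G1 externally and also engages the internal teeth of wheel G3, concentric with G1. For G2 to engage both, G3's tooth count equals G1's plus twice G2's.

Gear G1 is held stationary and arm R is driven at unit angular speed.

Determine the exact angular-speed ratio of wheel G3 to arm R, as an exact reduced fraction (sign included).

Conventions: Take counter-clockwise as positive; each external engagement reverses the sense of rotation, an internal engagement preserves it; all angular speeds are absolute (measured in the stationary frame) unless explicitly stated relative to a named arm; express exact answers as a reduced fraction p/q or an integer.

44/27

class = planetary set [G3 = 34+2·10 = 54; Willis about the carrier]
ring teeth: 34 + 2·10 = 54
34(ω_sun−ω_arm) = −54(ω_ring−ω_arm),  ω_sun = 0, ω_arm = 1
ω_ring = 1 − (34/54)(0−1) = 44/27
ω_out/ω_in = 44/27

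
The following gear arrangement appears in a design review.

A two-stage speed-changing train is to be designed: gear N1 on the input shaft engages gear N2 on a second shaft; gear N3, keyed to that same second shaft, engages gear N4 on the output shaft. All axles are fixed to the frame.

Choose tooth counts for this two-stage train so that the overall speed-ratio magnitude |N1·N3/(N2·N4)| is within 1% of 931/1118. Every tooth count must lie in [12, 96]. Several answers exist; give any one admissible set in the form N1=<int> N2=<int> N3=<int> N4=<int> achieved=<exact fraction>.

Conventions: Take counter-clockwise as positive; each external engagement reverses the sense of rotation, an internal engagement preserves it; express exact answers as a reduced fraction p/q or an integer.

N1=19 N2=13 N3=49 N4=86 achieved=931/1118

class = fixed-axis compound train [2-stage, 931/1118 wanted]
target = 931/1118 in lowest terms: an exact hit needs N1·N3 = k·931 and N2·N4 = k·1118 for one integer k, every count in [12, 96]; additionally prefer no 1:1 stage (N1 ≠ N2, N3 ≠ N4)
k = 1: N1·N3 = 931 = 19·49, N2·N4 = 1118 = 13·86
achieved = 19·49/(13·86) = 931/1118; |achieved − target| = 0 ≤ 931/111800 ✓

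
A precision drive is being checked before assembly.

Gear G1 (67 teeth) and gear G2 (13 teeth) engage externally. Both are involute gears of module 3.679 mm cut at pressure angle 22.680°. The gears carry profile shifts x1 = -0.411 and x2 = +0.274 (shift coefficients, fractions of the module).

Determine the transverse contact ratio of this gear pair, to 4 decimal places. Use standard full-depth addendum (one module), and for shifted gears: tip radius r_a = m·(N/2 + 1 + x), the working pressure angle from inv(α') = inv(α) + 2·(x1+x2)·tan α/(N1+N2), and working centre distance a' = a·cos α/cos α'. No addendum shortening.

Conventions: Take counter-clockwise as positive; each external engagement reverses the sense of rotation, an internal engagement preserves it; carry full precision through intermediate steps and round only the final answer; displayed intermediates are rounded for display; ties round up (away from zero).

1.4701

recognized (one external pair, fixed centres): single-mesh tooth geometry, m = 3.679, N1 = 67, N2 = 13
base radii: r_b1 = 113.716186, r_b2 = 22.064335
tip radii: r_a1 = 125.413431, r_a2 = 28.600546
inv(α') = inv(22.680°) + 2·(-0.411+0.274)·tan α/(67+13) = 0.02062700  ⇒  α' = 22.19919°
a' = a·cos α / cos α' = 147.1600·cos 22.680°/cos 22.19919° = 146.650883
action lengths: √(r_a1²−r_b1²) = 52.888163, √(r_a2²−r_b2²) = 18.197702
base pitch p_b = π·m·cos α = 10.664177
CR = (52.888163 + 18.197702 − 146.650883·sin 22.19919°)/10.664177 = 1.470071
contact ratio ≈ 1.4701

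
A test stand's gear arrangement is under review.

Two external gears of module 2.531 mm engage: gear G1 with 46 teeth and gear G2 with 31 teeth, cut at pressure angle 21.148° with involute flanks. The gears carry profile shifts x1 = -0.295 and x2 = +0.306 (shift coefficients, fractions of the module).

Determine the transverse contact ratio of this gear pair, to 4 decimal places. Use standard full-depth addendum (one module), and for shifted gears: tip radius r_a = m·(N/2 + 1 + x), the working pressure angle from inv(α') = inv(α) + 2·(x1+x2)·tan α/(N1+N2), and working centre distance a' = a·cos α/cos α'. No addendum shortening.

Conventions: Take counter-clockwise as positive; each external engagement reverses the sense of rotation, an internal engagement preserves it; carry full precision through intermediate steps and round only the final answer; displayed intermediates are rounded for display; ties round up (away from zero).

recognized (one external pair, fixed centres): single-mesh tooth geometry, m = 2.531, N1 = 46, N2 = 31
base radii: r_b1 = 54.292449, r_b2 = 36.588389
tip radii: r_a1 = 59.997355, r_a2 = 42.535986
inv(α') = inv(21.148°) + 2·(-0.295+0.306)·tan α/(46+31) = 0.01783899  ⇒  α' = 21.19023°
a' = a·cos α / cos α' = 97.4435·cos 21.148°/cos 21.19023° = 97.471314
action lengths: √(r_a1²−r_b1²) = 25.534538, √(r_a2²−r_b2²) = 21.693314
base pitch p_b = π·m·cos α = 7.415859
CR = (25.534538 + 21.693314 − 97.471314·sin 21.19023°)/7.415859 = 1.617524
contact ratio ≈ 1.6175

1.6175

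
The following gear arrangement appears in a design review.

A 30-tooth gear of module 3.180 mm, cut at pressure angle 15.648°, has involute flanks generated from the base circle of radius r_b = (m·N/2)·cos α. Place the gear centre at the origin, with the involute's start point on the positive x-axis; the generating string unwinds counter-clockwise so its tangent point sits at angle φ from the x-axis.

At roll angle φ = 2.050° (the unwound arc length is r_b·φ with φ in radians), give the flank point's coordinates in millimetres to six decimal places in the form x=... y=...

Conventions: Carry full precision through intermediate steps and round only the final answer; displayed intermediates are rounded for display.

single-mesh involute tooth geometry (30T wheel at module 3.180)
pitch radius r_p = m·N/2 = 3.180·30/2 = 47.700000
base radius r_b = r_p·cos α = 47.700000·cos 15.648° = 45.932092
roll angle φ = 2.050° = 0.03577925 rad
x = r_b·(cos φ + φ·sin φ) = 45.961483
y = r_b·(sin φ − φ·cos φ) = 0.000701

x=45.961483 y=0.000701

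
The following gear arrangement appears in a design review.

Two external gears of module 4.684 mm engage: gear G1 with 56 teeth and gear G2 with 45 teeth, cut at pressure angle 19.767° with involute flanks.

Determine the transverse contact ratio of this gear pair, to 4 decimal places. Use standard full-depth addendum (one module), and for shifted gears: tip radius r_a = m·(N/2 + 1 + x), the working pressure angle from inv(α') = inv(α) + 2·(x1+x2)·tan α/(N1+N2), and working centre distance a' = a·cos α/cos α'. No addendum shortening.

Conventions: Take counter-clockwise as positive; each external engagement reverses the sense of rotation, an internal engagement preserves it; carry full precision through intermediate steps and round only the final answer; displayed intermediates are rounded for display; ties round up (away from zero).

1.7674

single-mesh involute tooth geometry (56T engaging 45T at module 4.684)
base radii: r_b1 = 123.423962, r_b2 = 99.179969
tip radii: r_a1 = 135.836000, r_a2 = 110.074000
no profile shift: α' = α, a' = a
action lengths: √(r_a1²−r_b1²) = 56.726930, √(r_a2²−r_b2²) = 47.745358
base pitch p_b = π·m·cos α = 13.848136
CR = (56.726930 + 47.745358 − 236.542000·sin 19.76700°)/13.848136 = 1.767367
contact ratio ≈ 1.7674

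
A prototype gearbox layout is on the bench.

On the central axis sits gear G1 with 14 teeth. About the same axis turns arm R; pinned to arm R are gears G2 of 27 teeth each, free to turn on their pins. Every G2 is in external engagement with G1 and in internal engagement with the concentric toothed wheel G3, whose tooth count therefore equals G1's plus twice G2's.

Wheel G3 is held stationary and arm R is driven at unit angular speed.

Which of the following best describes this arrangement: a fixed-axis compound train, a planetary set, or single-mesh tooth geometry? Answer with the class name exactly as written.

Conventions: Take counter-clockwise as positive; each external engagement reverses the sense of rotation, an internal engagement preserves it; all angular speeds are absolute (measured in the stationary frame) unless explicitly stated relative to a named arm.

topology: planetary set — G1 14T / G2 27T / G3 68T, arm = carrier (Willis)
classification: planetary set

planetary set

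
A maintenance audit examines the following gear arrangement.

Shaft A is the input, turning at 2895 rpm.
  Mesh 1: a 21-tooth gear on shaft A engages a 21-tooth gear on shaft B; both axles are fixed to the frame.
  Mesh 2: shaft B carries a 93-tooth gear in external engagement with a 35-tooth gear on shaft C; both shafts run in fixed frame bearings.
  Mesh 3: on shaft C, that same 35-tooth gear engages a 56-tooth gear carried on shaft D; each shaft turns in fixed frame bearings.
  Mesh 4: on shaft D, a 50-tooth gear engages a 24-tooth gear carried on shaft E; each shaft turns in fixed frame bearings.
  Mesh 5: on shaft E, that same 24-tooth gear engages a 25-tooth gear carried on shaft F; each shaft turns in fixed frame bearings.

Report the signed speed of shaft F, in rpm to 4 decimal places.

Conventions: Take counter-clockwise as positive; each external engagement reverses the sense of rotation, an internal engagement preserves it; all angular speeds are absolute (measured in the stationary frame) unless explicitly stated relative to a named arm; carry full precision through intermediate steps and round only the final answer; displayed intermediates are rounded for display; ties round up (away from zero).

recognized (6 fixed axles, 5 meshes): fixed-axis compound train
mesh 1 [21T→21T]: ω = 2895.0000×21/21 = 2895.0000 rpm, sense flips to −
mesh 2 [93T→35T]: ω = 2895.0000×93/35 = 7692.4286 rpm, sense flips to +
mesh 3 [35T→56T]: ω = 7692.4286×35/56 = 4807.7679 rpm, sense flips to −
mesh 4 [50T→24T]: ω = 4807.7679×50/24 = 10016.1830 rpm, sense flips to +
mesh 5 [24T→25T]: ω = 10016.1830×24/25 = 9615.5357 rpm, sense flips to −
signed output speed = -9615.5357 rpm

-9615.5357 rpm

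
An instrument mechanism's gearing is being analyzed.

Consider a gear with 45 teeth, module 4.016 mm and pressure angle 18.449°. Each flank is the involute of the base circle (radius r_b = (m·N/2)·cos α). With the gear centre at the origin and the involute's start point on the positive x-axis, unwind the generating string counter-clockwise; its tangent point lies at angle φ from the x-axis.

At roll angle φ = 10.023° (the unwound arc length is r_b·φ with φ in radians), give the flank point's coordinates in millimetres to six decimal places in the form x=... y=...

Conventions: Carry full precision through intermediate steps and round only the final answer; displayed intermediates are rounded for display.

topology: single-mesh involute geometry — m = 4.016, N = 45
pitch radius r_p = m·N/2 = 4.016·45/2 = 90.360000
base radius r_b = r_p·cos α = 90.360000·cos 18.449° = 85.716013
roll angle φ = 10.023° = 0.17493435 rad
x = r_b·(cos φ + φ·sin φ) = 87.017538
y = r_b·(sin φ − φ·cos φ) = 0.152488

x=87.017538 y=0.152488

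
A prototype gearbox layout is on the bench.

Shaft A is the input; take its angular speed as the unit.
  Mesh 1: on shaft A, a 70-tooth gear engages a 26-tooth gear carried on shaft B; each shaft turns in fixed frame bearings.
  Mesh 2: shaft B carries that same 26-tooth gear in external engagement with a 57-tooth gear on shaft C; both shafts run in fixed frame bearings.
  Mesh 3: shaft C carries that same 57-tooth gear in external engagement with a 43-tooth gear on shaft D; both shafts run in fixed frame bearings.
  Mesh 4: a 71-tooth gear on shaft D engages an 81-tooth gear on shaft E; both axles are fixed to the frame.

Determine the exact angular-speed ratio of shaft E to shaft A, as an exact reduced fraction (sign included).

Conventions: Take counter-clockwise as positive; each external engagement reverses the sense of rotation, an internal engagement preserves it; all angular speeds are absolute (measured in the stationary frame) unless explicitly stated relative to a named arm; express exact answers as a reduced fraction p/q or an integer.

4970/3483

class = fixed-axis compound train [4 meshes; 4 ratios multiply, 4 sense flips]
mesh 1 [70T→26T]: running ratio 35/13, sense −
mesh 2 [26T→57T]: running ratio 70/57, sense +
mesh 3 [57T→43T]: running ratio 70/43, sense −
mesh 4 [71T→81T]: running ratio 4970/3483, sense +
ω_out/ω_in = 4970/3483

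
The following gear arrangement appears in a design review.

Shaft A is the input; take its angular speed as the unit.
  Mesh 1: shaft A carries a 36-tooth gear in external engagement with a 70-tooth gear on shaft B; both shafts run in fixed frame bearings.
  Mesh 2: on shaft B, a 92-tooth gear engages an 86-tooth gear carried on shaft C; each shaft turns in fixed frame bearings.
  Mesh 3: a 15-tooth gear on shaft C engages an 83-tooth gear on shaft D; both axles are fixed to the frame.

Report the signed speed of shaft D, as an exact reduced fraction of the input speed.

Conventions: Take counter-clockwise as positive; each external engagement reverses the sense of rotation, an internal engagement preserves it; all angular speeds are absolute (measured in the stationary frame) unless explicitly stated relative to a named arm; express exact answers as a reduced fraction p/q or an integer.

-2484/24983

3-mesh fixed-axis compound train (all bearings frame-fixed)
mesh 1 [36T→70T]: |ω|/ω_in = 1×36/70 = 18/35, sense flips to −
mesh 2 [92T→86T]: |ω|/ω_in = (18/35)×92/86 = 828/1505, sense flips to +
mesh 3 [15T→83T]: |ω|/ω_in = (828/1505)×15/83 = 2484/24983, sense flips to −
signed output speed (× input speed) = -2484/24983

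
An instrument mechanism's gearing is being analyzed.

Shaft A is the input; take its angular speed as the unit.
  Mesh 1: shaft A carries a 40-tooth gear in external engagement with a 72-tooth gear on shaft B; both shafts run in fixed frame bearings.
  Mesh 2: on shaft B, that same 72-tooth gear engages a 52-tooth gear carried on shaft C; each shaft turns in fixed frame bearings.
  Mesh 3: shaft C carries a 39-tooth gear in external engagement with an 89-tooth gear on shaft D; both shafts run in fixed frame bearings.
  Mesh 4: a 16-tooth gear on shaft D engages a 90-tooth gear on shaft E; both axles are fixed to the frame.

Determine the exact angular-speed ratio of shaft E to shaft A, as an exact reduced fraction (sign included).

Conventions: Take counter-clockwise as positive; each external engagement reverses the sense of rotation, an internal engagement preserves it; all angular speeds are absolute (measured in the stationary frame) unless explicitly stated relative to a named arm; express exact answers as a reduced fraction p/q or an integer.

class = fixed-axis compound train [4 meshes; 4 ratios multiply, 4 sense flips]
mesh 1 [40T→72T]: running ratio 5/9, sense −
mesh 2 [72T→52T]: running ratio 10/13, sense +
mesh 3 [39T→89T]: running ratio 30/89, sense −
mesh 4 [16T→90T]: running ratio 16/267, sense +
ω_out/ω_in = 16/267

16/267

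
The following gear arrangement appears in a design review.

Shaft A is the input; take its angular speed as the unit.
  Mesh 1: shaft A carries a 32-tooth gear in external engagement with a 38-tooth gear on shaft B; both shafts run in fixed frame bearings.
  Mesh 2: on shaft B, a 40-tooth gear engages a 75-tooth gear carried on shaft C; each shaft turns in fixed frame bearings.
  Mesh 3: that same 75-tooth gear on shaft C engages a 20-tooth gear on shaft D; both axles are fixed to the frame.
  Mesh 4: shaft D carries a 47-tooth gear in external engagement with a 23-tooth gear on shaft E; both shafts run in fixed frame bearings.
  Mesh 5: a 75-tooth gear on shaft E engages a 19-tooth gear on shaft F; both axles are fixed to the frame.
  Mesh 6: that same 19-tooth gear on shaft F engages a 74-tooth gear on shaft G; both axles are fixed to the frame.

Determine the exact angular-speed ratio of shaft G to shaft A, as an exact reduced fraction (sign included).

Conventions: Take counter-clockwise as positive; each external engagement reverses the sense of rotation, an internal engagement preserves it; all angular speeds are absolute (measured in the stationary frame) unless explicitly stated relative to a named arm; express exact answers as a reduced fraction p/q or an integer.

class = fixed-axis compound train [6 meshes; 6 ratios multiply, 6 sense flips]
mesh 1 [32T→38T]: running ratio 16/19, sense −
mesh 2 [40T→75T]: running ratio 128/285, sense +
mesh 3 [75T→20T]: running ratio 32/19, sense −
mesh 4 [47T→23T]: running ratio 1504/437, sense +
mesh 5 [75T→19T]: running ratio 112800/8303, sense −
mesh 6 [19T→74T]: running ratio 56400/16169, sense +
ω_out/ω_in = 56400/16169

56400/16169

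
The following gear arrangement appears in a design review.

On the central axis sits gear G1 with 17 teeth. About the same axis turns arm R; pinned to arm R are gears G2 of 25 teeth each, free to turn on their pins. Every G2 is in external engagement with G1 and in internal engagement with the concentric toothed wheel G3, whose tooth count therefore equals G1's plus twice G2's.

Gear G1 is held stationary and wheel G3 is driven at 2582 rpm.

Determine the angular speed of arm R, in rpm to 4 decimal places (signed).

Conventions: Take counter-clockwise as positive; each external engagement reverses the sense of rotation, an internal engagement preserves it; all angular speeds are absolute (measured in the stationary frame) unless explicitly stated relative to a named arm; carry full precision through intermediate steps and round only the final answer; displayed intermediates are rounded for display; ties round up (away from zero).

+2059.4524 rpm

class = planetary set [G3 = 17+2·25 = 67; Willis about the carrier]
normalise by the input: solve with ω_ring = 1, then scale by 2582 rpm
ring teeth: 17 + 2·25 = 67
17(ω_sun−ω_arm) = −67(ω_ring−ω_arm),  ω_sun = 0, ω_ring = 1
17(0−ω_arm) = −67(1−ω_arm)  ⇒  84·ω_arm = 67  ⇒  ω_arm = 67/84
scale: ω_arm = 67/84 × 2582 rpm = +2059.4524 rpm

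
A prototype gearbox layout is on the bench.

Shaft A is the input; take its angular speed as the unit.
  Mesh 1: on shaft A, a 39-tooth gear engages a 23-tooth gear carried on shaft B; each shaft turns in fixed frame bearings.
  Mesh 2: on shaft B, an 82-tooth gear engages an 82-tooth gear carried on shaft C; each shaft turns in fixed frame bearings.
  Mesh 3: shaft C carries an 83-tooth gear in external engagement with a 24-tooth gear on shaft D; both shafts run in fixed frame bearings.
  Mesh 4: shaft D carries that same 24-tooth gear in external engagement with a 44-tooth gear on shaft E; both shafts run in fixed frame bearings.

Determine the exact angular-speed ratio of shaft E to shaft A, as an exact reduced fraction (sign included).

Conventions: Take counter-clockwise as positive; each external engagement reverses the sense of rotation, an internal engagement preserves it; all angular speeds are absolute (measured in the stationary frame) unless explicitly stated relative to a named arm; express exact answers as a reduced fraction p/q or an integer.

3237/1012

class = fixed-axis compound train [4 meshes; 4 ratios multiply, 4 sense flips]
mesh 1 [39T→23T]: running ratio 39/23, sense −
mesh 2 [82T→82T]: running ratio 39/23, sense +
mesh 3 [83T→24T]: running ratio 1079/184, sense −
mesh 4 [24T→44T]: running ratio 3237/1012, sense +
ω_out/ω_in = 3237/1012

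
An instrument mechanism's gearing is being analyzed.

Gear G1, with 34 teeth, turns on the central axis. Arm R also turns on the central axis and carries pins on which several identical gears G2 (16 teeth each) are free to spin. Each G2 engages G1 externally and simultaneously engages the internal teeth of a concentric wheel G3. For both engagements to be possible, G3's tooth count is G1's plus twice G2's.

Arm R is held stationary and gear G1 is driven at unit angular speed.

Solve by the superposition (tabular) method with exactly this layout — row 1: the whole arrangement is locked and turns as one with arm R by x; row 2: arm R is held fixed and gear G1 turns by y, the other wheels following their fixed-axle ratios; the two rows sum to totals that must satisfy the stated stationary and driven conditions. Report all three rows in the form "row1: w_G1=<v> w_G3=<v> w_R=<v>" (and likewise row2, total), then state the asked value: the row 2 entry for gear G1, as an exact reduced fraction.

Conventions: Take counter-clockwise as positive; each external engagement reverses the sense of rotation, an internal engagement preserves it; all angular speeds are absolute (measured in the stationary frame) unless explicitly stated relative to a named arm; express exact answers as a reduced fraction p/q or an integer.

row1: w_G1=0 w_G3=0 w_R=0
row2: w_G1=1 w_G3=-17/33 w_R=0
total: w_G1=1 w_G3=-17/33 w_R=0
asked value: 1

recognized (axles ride arm R): planetary set, 34/16/66 teeth
row 1 — lock + rotate with arm: ω_sun = ω_ring = ω_arm = x
superposition row 2 [arm held]: sun y, ring −(34/66)·y, arm 0
boundary: total ω_arm = x = 0 and total ω_sun = x + y = 1  ⇒  y = 1, x = 0
row 2 ring = −(34/66)·1 = -17/33
totals (row 1 + row 2): sun 0 + 1 = 1, ring 0 + (-17/33) = -17/33, arm 0 + 0 = 0
asked cell (row2, sun) = 1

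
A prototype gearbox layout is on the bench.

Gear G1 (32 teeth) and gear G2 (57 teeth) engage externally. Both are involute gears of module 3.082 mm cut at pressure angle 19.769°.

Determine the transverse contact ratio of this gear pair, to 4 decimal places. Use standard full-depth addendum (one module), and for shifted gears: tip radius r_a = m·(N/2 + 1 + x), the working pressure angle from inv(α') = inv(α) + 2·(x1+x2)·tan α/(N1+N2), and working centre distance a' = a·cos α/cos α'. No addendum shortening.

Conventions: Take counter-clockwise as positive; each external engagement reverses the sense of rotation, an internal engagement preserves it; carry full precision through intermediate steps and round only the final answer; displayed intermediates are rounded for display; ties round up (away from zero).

1.7338

recognized (one external pair, fixed centres): single-mesh tooth geometry, m = 3.082, N1 = 32, N2 = 57
base radii: r_b1 = 46.405743, r_b2 = 82.660230
tip radii: r_a1 = 52.394000, r_a2 = 90.919000
no profile shift: α' = α, a' = a
action lengths: √(r_a1²−r_b1²) = 24.323614, √(r_a2²−r_b2²) = 37.862262
base pitch p_b = π·m·cos α = 9.111746
CR = (24.323614 + 37.862262 − 137.149000·sin 19.76900°)/9.111746 = 1.733821
contact ratio ≈ 1.7338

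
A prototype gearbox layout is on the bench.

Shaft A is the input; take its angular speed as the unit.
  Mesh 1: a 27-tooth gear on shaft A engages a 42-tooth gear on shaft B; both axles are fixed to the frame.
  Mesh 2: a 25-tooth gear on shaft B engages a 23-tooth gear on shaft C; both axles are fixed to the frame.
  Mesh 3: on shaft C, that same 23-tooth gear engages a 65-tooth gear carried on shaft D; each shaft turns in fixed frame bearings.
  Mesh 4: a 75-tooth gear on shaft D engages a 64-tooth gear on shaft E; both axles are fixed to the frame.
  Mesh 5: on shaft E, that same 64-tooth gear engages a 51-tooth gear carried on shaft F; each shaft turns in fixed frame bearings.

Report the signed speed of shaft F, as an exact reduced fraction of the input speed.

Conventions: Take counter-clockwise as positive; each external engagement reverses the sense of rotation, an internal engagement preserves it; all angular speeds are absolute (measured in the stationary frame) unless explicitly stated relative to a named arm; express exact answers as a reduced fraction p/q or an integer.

5-mesh fixed-axis compound train (all bearings frame-fixed)
mesh 1 [27T→42T]: |ω|/ω_in = 1×27/42 = 9/14, sense flips to −
mesh 2 [25T→23T]: |ω|/ω_in = (9/14)×25/23 = 225/322, sense flips to +
mesh 3 [23T→65T]: |ω|/ω_in = (225/322)×23/65 = 45/182, sense flips to −
mesh 4 [75T→64T]: |ω|/ω_in = (45/182)×75/64 = 3375/11648, sense flips to +
mesh 5 [64T→51T]: |ω|/ω_in = (3375/11648)×64/51 = 1125/3094, sense flips to −
signed output speed (× input speed) = -1125/3094

-1125/3094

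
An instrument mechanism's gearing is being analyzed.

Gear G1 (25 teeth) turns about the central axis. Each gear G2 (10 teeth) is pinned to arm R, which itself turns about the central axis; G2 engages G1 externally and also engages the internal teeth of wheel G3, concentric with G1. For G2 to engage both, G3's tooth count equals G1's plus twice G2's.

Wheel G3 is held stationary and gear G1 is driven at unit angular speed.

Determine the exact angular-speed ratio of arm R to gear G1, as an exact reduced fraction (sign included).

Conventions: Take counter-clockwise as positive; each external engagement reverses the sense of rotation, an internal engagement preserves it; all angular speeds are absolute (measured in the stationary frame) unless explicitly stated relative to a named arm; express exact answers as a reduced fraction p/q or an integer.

5/14

recognized (axles ride arm R): planetary set, 25/10/45 teeth
ring teeth: 25 + 2·10 = 45
25(ω_sun−ω_arm) = −45(ω_ring−ω_arm),  ω_ring = 0, ω_sun = 1
25(1−ω_arm) = −45(0−ω_arm)  ⇒  70·ω_arm = 25  ⇒  ω_arm = 5/14
ω_out/ω_in = 5/14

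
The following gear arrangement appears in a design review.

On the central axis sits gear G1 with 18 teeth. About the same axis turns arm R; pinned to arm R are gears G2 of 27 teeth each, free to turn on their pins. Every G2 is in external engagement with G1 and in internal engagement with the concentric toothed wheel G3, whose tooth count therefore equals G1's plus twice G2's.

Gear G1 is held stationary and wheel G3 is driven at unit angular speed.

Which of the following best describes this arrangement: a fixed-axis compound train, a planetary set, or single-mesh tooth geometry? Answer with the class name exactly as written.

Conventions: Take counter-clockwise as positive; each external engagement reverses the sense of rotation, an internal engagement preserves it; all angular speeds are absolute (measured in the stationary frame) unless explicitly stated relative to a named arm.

planetary set

topology: planetary set — G1 18T / G2 27T / G3 72T, arm = carrier (Willis)
classification: planetary set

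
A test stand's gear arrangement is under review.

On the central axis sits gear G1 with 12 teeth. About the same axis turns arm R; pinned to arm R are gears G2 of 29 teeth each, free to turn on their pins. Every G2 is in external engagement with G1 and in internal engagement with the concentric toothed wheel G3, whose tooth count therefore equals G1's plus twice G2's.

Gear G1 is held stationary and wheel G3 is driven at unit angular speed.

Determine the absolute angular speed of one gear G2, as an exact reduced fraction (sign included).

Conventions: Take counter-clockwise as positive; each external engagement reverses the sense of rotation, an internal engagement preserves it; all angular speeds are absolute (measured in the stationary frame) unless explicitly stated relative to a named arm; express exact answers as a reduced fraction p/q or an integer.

35/29

planetary set (12T centre, 29T on arm, 70T internal) — Willis relation
ring teeth: 12 + 2·29 = 70
12(ω_sun−ω_arm) = −70(ω_ring−ω_arm),  ω_sun = 0, ω_ring = 1
12(0−ω_arm) = −70(1−ω_arm)  ⇒  82·ω_arm = 70  ⇒  ω_arm = 35/41
sun–planet mesh: 12·(0−35/41) = −29·(ω_p−ω_arm)  ⇒  ω_p−ω_arm = 420/1189
ω_p = 35/41 + 420/1189 = 35/29
exact speed ratio = 35/29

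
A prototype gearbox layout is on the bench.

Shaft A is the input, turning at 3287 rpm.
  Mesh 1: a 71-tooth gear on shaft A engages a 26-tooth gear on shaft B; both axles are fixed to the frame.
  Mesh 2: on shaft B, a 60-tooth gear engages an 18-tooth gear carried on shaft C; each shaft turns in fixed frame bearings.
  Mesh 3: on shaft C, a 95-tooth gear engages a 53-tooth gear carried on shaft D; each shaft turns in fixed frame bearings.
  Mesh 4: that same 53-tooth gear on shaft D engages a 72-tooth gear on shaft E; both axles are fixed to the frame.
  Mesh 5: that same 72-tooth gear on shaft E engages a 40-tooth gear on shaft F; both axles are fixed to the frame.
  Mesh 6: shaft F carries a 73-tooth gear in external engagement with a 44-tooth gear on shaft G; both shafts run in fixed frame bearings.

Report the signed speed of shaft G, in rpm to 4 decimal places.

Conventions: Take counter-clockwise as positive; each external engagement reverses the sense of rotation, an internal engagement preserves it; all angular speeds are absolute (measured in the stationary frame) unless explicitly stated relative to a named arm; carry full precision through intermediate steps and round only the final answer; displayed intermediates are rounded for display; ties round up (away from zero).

topology: fixed-axis compound train — 6 meshes, A→G
mesh 1 [71T→26T]: ω = 3287.0000×71/26 = 8976.0385 rpm, sense flips to −
mesh 2 [60T→18T]: ω = 8976.0385×60/18 = 29920.1282 rpm, sense flips to +
mesh 3 [95T→53T]: ω = 29920.1282×95/53 = 53630.4185 rpm, sense flips to −
mesh 4 [53T→72T]: ω = 53630.4185×53/72 = 39477.9469 rpm, sense flips to +
mesh 5 [72T→40T]: ω = 39477.9469×72/40 = 71060.3045 rpm, sense flips to −
mesh 6 [73T→44T]: ω = 71060.3045×73/44 = 117895.5052 rpm, sense flips to +
signed output speed = +117895.5052 rpm

+117895.5052 rpm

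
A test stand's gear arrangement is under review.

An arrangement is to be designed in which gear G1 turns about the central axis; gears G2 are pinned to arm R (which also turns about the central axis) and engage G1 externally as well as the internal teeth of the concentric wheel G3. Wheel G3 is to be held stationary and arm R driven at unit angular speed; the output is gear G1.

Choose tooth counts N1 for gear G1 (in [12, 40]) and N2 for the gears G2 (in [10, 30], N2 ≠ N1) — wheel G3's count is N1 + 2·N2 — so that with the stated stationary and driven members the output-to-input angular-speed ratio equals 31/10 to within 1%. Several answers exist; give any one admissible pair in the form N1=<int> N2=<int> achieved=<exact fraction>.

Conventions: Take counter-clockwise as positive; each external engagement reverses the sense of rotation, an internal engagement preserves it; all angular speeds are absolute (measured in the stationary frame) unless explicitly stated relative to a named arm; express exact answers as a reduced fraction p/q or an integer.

N1=20 N2=11 achieved=31/10

topology: planetary set — design target 31/10, arm = carrier (Willis)
Willis with ω_ring = 0: ω_sun/ω_arm = (N1+N3)/N1; set equal to 31/10  ⇒  N3/N1 = 31/10 − 1 = 21/10
N3 = N1 + 2·N2  ⇒  N2/N1 = (N3/N1 − 1)/2 = (21/10 − 1)/2 = 11/20
smallest multiple with N1 ≥ 12 and N2 ≥ 10: k = 1  ⇒  N1 = 1·20 = 20, N2 = 1·11 = 11 (N1 ≤ 40, N2 ≤ 30, N2 ≠ N1 ✓), N3 = 20 + 2·11 = 42
check: (N1+N3)/N1 with N1 = 20, N3 = 42 gives 31/10; |achieved − target| = 0 ≤ 31/1000 ✓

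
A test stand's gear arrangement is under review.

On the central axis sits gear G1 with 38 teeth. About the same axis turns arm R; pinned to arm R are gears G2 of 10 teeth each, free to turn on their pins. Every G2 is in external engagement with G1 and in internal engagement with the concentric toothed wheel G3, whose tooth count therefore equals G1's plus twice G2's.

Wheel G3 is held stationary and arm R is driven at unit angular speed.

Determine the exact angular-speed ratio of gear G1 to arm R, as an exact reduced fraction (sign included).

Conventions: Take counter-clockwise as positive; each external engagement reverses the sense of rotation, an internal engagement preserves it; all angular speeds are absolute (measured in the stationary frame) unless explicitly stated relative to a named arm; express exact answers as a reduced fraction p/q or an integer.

48/19

recognized (axles ride arm R): planetary set, 38/10/58 teeth
ring teeth: 38 + 2·10 = 58
38(ω_sun−ω_arm) = −58(ω_ring−ω_arm),  ω_ring = 0, ω_arm = 1
ω_sun = 1 − (58/38)(0−1) = 48/19
ω_out/ω_in = 48/19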